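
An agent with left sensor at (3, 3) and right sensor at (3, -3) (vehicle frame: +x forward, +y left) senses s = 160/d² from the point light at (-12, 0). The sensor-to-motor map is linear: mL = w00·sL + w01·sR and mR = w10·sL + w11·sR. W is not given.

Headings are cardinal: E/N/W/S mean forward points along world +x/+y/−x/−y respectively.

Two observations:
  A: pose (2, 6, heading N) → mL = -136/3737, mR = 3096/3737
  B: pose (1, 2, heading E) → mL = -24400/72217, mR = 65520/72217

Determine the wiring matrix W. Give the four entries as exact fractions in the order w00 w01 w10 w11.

1/2 -1 1/2 1

obs A: pose=(2,6,N) → sL=80/101, sR=16/37, mL=-136/3737, mR=3096/3737
obs B: pose=(1,2,E) → sL=160/281, sR=160/257, mL=-24400/72217, mR=65520/72217
sensor matrix S = [[80/101, 16/37], [160/281, 160/257]]; det S = 66631680/269874929
solve [mL_A; mL_B] = S·[w00; w01] and [mR_A; mR_B] = S·[w10; w11]:
  w00 = 1/2, w01 = -1, w10 = 1/2, w11 = 1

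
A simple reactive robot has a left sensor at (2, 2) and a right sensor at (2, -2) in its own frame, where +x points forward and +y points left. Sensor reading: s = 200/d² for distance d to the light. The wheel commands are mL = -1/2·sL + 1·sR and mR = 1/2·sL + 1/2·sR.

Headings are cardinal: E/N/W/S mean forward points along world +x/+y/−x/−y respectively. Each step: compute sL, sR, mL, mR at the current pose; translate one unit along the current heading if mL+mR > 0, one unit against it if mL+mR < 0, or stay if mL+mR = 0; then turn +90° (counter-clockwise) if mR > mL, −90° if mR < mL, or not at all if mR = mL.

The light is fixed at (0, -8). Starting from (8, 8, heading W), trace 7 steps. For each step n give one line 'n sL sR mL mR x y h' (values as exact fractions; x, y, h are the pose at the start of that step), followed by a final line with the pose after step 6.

n=0: pose=(8,8,W); sL=25/29, sR=5/9; mL=65/522, mR=185/261; mL+mR=5/6 → advance +1; mR−mL=305/522 → turn +1·90°
n=1: pose=(7,8,S); sL=200/277, sR=200/221; mL=33300/61217, mR=49800/61217; mL+mR=300/221 → advance +1; mR−mL=16500/61217 → turn +1·90°
n=2: pose=(7,7,E); sL=20/37, sR=4/5; mL=98/185, mR=124/185; mL+mR=6/5 → advance +1; mR−mL=26/185 → turn +1·90°
n=3: pose=(8,7,N); sL=8/13, sR=200/389; mL=1044/5057, mR=2856/5057; mL+mR=300/389 → advance +1; mR−mL=1812/5057 → turn +1·90°
n=4: pose=(8,8,W); sL=25/29, sR=5/9; mL=65/522, mR=185/261; mL+mR=5/6 → advance +1; mR−mL=305/522 → turn +1·90°
n=5: pose=(7,8,S); sL=200/277, sR=200/221; mL=33300/61217, mR=49800/61217; mL+mR=300/221 → advance +1; mR−mL=16500/61217 → turn +1·90°
n=6: pose=(7,7,E); sL=20/37, sR=4/5; mL=98/185, mR=124/185; mL+mR=6/5 → advance +1; mR−mL=26/185 → turn +1·90°

0 25/29 5/9 65/522 185/261 8 8 W
1 200/277 200/221 33300/61217 49800/61217 7 8 S
2 20/37 4/5 98/185 124/185 7 7 E
3 8/13 200/389 1044/5057 2856/5057 8 7 N
4 25/29 5/9 65/522 185/261 8 8 W
5 200/277 200/221 33300/61217 49800/61217 7 8 S
6 20/37 4/5 98/185 124/185 7 7 E
final 8 7 N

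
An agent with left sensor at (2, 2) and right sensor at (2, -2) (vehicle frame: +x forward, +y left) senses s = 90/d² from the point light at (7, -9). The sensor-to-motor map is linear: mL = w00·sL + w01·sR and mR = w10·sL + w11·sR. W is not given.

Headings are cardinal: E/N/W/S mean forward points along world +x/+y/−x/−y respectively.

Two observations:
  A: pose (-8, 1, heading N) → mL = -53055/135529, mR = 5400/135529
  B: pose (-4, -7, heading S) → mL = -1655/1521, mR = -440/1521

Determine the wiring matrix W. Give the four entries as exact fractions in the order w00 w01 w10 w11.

-1/2 -1 -1/2 1/2

obs A: pose=(-8,1,N) → sL=90/433, sR=90/313, mL=-53055/135529, mR=5400/135529
obs B: pose=(-4,-7,S) → sL=10/9, sR=90/169, mL=-1655/1521, mR=-440/1521
sensor matrix S = [[90/433, 90/313], [10/9, 90/169]]; det S = -4782400/22904401
solve [mL_A; mL_B] = S·[w00; w01] and [mR_A; mR_B] = S·[w10; w11]:
  w00 = -1/2, w01 = -1, w10 = -1/2, w11 = 1/2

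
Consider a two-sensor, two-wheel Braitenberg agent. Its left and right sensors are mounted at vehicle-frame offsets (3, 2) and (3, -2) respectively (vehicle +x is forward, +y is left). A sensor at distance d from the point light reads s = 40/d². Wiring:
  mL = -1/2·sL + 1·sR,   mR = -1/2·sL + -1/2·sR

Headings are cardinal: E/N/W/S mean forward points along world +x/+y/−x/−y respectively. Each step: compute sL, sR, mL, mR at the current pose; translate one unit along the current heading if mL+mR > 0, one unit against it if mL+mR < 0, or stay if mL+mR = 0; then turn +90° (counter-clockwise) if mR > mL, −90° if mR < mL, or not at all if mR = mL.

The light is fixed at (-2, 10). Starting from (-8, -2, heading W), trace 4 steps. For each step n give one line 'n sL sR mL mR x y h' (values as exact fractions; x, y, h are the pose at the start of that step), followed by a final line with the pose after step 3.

n=0: pose=(-8,-2,W); sL=40/277, sR=40/181; mL=7460/50137, mR=-9160/50137; mL+mR=-1700/50137 → advance -1; mR−mL=-60/181 → turn -1·90°
n=1: pose=(-7,-2,N); sL=4/13, sR=4/9; mL=34/117, mR=-44/117; mL+mR=-10/117 → advance -1; mR−mL=-2/3 → turn -1·90°
n=2: pose=(-7,-3,E); sL=8/25, sR=40/229; mL=84/5725, mR=-1416/5725; mL+mR=-1332/5725 → advance -1; mR−mL=-60/229 → turn -1·90°
n=3: pose=(-8,-3,S); sL=5/34, sR=1/8; mL=7/136, mR=-37/272; mL+mR=-23/272 → advance -1; mR−mL=-3/16 → turn -1·90°

0 40/277 40/181 7460/50137 -9160/50137 -8 -2 W
1 4/13 4/9 34/117 -44/117 -7 -2 N
2 8/25 40/229 84/5725 -1416/5725 -7 -3 E
3 5/34 1/8 7/136 -37/272 -8 -3 S
final -8 -2 W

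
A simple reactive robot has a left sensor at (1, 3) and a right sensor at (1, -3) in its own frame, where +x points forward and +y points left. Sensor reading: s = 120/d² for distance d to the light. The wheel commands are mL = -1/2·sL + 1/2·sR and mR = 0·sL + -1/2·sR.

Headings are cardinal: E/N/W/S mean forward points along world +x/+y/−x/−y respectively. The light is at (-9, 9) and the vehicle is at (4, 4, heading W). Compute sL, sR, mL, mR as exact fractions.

15/26 30/37 225/1924 -15/37

left sensor world pos  = (3, 1); dL² = 208
right sensor world pos = (3, 7); dR² = 148
sL = 120/208 = 15/26
sR = 120/148 = 30/37
mL = -1/2·sL + 1/2·sR = 225/1924
mR = 0·sL + -1/2·sR = -15/37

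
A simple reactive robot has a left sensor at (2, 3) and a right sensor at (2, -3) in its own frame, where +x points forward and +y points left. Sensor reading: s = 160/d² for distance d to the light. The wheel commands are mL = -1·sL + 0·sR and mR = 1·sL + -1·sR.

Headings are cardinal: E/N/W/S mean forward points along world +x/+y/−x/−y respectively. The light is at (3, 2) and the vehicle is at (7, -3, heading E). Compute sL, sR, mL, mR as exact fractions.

4 8/5 -4 12/5

left sensor world pos  = (9, 0); dL² = 40
right sensor world pos = (9, -6); dR² = 100
sL = 160/40 = 4
sR = 160/100 = 8/5
mL = -1·sL + 0·sR = -4
mR = 1·sL + -1·sR = 12/5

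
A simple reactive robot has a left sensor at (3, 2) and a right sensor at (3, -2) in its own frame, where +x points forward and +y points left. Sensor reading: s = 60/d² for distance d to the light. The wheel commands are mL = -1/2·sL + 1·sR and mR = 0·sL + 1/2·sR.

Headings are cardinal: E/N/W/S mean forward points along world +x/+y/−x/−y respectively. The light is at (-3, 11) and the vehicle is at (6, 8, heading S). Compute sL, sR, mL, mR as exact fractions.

left sensor world pos  = (8, 5); dL² = 157
right sensor world pos = (4, 5); dR² = 85
sL = 60/157 = 60/157
sR = 60/85 = 12/17
mL = -1/2·sL + 1·sR = 1374/2669
mR = 0·sL + 1/2·sR = 6/17

60/157 12/17 1374/2669 6/17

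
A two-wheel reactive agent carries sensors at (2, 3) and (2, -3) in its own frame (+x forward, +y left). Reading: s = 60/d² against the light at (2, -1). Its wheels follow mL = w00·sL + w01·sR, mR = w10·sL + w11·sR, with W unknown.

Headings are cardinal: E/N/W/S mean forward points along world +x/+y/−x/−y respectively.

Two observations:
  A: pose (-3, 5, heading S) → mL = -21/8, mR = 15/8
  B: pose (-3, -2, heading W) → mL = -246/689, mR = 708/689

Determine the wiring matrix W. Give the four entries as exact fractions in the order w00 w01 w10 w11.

obs A: pose=(-3,5,S) → sL=3, sR=3/4, mL=-21/8, mR=15/8
obs B: pose=(-3,-2,W) → sL=12/13, sR=60/53, mL=-246/689, mR=708/689
sensor matrix S = [[3, 3/4], [12/13, 60/53]]; det S = 1863/689
solve [mL_A; mL_B] = S·[w00; w01] and [mR_A; mR_B] = S·[w10; w11]:
  w00 = -1, w01 = 1/2, w10 = 1/2, w11 = 1/2

-1 1/2 1/2 1/2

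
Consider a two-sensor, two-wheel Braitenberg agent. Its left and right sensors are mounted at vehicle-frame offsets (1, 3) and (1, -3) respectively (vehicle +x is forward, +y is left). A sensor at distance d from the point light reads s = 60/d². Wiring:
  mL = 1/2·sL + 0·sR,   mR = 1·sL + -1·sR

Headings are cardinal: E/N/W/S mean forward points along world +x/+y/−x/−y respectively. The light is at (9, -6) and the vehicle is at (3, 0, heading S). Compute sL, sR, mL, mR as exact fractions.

left sensor world pos  = (6, -1); dL² = 34
right sensor world pos = (0, -1); dR² = 106
sL = 60/34 = 30/17
sR = 60/106 = 30/53
mL = 1/2·sL + 0·sR = 15/17
mR = 1·sL + -1·sR = 1080/901

30/17 30/53 15/17 1080/901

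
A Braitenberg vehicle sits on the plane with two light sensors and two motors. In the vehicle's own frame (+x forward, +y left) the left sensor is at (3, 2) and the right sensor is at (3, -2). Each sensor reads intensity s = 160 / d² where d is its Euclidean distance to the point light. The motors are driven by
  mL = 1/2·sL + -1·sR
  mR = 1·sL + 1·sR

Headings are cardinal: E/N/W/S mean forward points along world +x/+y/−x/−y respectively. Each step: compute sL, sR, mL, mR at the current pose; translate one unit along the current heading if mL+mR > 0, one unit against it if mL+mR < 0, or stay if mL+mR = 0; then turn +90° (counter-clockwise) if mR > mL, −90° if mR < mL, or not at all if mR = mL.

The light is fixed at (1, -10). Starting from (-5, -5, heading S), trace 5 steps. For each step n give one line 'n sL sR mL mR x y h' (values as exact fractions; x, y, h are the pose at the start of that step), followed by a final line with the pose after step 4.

n=0: pose=(-5,-5,S); sL=8, sR=40/17; mL=28/17, mR=176/17; mL+mR=12 → advance +1; mR−mL=148/17 → turn +1·90°
n=1: pose=(-5,-6,E); sL=32/9, sR=160/13; mL=-1232/117, mR=1856/117; mL+mR=16/3 → advance +1; mR−mL=3088/117 → turn +1·90°
n=2: pose=(-4,-6,N); sL=80/49, sR=80/29; mL=-2760/1421, mR=6240/1421; mL+mR=120/49 → advance +1; mR−mL=9000/1421 → turn +1·90°
n=3: pose=(-4,-5,W); sL=160/73, sR=160/113; mL=-2640/8249, mR=29760/8249; mL+mR=240/73 → advance +1; mR−mL=32400/8249 → turn +1·90°
n=4: pose=(-5,-5,S); sL=8, sR=40/17; mL=28/17, mR=176/17; mL+mR=12 → advance +1; mR−mL=148/17 → turn +1·90°

0 8 40/17 28/17 176/17 -5 -5 S
1 32/9 160/13 -1232/117 1856/117 -5 -6 E
2 80/49 80/29 -2760/1421 6240/1421 -4 -6 N
3 160/73 160/113 -2640/8249 29760/8249 -4 -5 W
4 8 40/17 28/17 176/17 -5 -5 S
final -5 -6 E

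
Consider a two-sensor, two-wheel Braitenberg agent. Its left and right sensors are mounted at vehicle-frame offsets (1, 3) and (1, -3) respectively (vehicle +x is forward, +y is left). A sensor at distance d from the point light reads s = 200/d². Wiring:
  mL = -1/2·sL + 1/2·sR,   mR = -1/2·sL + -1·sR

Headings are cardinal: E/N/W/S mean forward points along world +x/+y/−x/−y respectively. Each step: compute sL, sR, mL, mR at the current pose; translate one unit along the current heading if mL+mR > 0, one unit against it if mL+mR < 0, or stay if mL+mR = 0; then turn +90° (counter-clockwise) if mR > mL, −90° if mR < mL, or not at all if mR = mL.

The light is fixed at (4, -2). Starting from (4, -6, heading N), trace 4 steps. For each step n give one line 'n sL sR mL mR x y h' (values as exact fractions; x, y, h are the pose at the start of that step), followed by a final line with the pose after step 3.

0 100/9 100/9 0 -50/3 4 -6 N
1 40 40/13 -240/13 -300/13 4 -7 E
2 5 50/13 -15/26 -165/26 3 -7 S
3 200/53 40 960/53 -2220/53 3 -6 W
final 4 -6 N

n=0: pose=(4,-6,N); sL=100/9, sR=100/9; mL=0, mR=-50/3; mL+mR=-50/3 → advance -1; mR−mL=-50/3 → turn -1·90°
n=1: pose=(4,-7,E); sL=40, sR=40/13; mL=-240/13, mR=-300/13; mL+mR=-540/13 → advance -1; mR−mL=-60/13 → turn -1·90°
n=2: pose=(3,-7,S); sL=5, sR=50/13; mL=-15/26, mR=-165/26; mL+mR=-90/13 → advance -1; mR−mL=-75/13 → turn -1·90°
n=3: pose=(3,-6,W); sL=200/53, sR=40; mL=960/53, mR=-2220/53; mL+mR=-1260/53 → advance -1; mR−mL=-60 → turn -1·90°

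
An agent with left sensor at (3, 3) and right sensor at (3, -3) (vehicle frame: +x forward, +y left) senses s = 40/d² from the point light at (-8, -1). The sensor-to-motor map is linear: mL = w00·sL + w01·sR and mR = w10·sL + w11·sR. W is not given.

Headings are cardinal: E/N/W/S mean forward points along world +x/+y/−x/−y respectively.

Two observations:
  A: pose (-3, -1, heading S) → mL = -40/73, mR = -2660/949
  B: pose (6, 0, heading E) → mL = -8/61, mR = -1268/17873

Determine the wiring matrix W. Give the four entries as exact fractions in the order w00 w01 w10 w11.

-1 0 1/2 -1

obs A: pose=(-3,-1,S) → sL=40/73, sR=40/13, mL=-40/73, mR=-2660/949
obs B: pose=(6,0,E) → sL=8/61, sR=40/293, mL=-8/61, mR=-1268/17873
sensor matrix S = [[40/73, 40/13], [8/61, 40/293]]; det S = -5575680/16961477
solve [mL_A; mL_B] = S·[w00; w01] and [mR_A; mR_B] = S·[w10; w11]:
  w00 = -1, w01 = 0, w10 = 1/2, w11 = -1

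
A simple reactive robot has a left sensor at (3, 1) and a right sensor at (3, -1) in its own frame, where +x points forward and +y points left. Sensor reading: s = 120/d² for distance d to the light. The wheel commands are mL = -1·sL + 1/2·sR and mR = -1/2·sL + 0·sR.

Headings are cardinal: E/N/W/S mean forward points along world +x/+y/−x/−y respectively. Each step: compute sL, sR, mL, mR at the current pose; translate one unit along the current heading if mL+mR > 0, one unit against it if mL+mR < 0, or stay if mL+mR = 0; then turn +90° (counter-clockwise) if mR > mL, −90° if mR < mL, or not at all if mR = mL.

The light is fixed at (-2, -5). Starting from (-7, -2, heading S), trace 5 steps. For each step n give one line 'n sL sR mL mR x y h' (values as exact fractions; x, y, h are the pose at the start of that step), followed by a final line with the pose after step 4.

n=0: pose=(-7,-2,S); sL=15/2, sR=10/3; mL=-35/6, mR=-15/4; mL+mR=-115/12 → advance -1; mR−mL=25/12 → turn +1·90°
n=1: pose=(-7,-1,E); sL=120/29, sR=120/13; mL=180/377, mR=-60/29; mL+mR=-600/377 → advance -1; mR−mL=-960/377 → turn -1·90°
n=2: pose=(-8,-1,S); sL=60/13, sR=12/5; mL=-222/65, mR=-30/13; mL+mR=-372/65 → advance -1; mR−mL=72/65 → turn +1·90°
n=3: pose=(-8,0,E); sL=8/3, sR=24/5; mL=-4/15, mR=-4/3; mL+mR=-8/5 → advance -1; mR−mL=-16/15 → turn -1·90°
n=4: pose=(-9,0,S); sL=3, sR=30/17; mL=-36/17, mR=-3/2; mL+mR=-123/34 → advance -1; mR−mL=21/34 → turn +1·90°

0 15/2 10/3 -35/6 -15/4 -7 -2 S
1 120/29 120/13 180/377 -60/29 -7 -1 E
2 60/13 12/5 -222/65 -30/13 -8 -1 S
3 8/3 24/5 -4/15 -4/3 -8 0 E
4 3 30/17 -36/17 -3/2 -9 0 S
final -9 1 E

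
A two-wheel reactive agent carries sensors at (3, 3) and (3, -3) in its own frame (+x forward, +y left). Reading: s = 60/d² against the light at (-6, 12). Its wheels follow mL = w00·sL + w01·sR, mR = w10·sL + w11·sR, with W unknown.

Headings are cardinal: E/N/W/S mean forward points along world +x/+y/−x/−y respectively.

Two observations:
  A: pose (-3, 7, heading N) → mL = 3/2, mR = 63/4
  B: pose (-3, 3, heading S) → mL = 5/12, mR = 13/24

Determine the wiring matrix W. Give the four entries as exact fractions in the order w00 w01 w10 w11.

0 1 1 1/2

obs A: pose=(-3,7,N) → sL=15, sR=3/2, mL=3/2, mR=63/4
obs B: pose=(-3,3,S) → sL=1/3, sR=5/12, mL=5/12, mR=13/24
sensor matrix S = [[15, 3/2], [1/3, 5/12]]; det S = 23/4
solve [mL_A; mL_B] = S·[w00; w01] and [mR_A; mR_B] = S·[w10; w11]:
  w00 = 0, w01 = 1, w10 = 1, w11 = 1/2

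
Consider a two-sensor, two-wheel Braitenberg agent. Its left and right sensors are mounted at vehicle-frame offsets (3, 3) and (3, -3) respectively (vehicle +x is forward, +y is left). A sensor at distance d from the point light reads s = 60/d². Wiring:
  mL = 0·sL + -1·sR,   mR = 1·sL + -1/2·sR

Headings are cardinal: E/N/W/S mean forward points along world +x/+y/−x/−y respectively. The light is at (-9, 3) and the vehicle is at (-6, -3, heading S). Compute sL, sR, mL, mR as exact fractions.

20/39 20/27 -20/27 50/351

left sensor world pos  = (-3, -6); dL² = 117
right sensor world pos = (-9, -6); dR² = 81
sL = 60/117 = 20/39
sR = 60/81 = 20/27
mL = 0·sL + -1·sR = -20/27
mR = 1·sL + -1/2·sR = 50/351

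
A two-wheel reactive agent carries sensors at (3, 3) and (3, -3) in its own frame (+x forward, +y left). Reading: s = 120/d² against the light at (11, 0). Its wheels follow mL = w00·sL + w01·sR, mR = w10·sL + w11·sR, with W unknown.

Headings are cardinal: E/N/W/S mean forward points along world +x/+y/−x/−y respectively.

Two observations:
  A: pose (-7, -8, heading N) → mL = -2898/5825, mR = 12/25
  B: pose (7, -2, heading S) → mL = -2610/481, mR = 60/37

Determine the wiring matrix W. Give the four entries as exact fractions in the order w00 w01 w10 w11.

obs A: pose=(-7,-8,N) → sL=60/233, sR=12/25, mL=-2898/5825, mR=12/25
obs B: pose=(7,-2,S) → sL=60/13, sR=60/37, mL=-2610/481, mR=60/37
sensor matrix S = [[60/233, 12/25], [60/13, 60/37]]; det S = -1007424/560365
solve [mL_A; mL_B] = S·[w00; w01] and [mR_A; mR_B] = S·[w10; w11]:
  w00 = -1, w01 = -1/2, w10 = 0, w11 = 1

-1 -1/2 0 1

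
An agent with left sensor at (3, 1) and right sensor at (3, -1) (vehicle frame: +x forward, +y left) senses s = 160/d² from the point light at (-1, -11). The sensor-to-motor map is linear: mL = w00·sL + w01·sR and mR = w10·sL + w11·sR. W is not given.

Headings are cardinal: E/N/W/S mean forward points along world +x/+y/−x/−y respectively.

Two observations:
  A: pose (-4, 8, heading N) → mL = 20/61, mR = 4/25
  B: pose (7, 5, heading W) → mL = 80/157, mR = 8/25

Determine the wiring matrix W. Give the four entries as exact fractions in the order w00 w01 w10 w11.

obs A: pose=(-4,8,N) → sL=8/25, sR=20/61, mL=20/61, mR=4/25
obs B: pose=(7,5,W) → sL=16/25, sR=80/157, mL=80/157, mR=8/25
sensor matrix S = [[8/25, 20/61], [16/25, 80/157]]; det S = -448/9577
solve [mL_A; mL_B] = S·[w00; w01] and [mR_A; mR_B] = S·[w10; w11]:
  w00 = 0, w01 = 1, w10 = 1/2, w11 = 0

0 1 1/2 0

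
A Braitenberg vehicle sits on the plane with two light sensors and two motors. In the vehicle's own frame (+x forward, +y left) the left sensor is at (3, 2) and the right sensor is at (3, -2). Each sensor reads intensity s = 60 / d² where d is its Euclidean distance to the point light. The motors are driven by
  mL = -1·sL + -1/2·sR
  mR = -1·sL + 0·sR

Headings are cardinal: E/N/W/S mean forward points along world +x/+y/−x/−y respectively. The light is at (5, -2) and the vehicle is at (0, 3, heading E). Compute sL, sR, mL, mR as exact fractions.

60/53 60/13 -2370/689 -60/53

left sensor world pos  = (3, 5); dL² = 53
right sensor world pos = (3, 1); dR² = 13
sL = 60/53 = 60/53
sR = 60/13 = 60/13
mL = -1·sL + -1/2·sR = -2370/689
mR = -1·sL + 0·sR = -60/53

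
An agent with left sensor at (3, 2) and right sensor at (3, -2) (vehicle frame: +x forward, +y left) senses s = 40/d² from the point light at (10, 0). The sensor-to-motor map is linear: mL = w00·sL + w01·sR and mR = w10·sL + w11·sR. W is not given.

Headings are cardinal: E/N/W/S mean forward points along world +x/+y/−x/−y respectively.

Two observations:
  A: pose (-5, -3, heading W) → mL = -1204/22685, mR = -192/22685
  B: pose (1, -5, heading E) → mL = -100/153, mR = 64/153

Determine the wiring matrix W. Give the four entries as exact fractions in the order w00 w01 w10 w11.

obs A: pose=(-5,-3,W) → sL=40/349, sR=8/65, mL=-1204/22685, mR=-192/22685
obs B: pose=(1,-5,E) → sL=8/9, sR=8/17, mL=-100/153, mR=64/153
sensor matrix S = [[40/349, 8/65], [8/9, 8/17]]; det S = -192512/3470805
solve [mL_A; mL_B] = S·[w00; w01] and [mR_A; mR_B] = S·[w10; w11]:
  w00 = -1, w01 = 1/2, w10 = 1, w11 = -1

-1 1/2 1 -1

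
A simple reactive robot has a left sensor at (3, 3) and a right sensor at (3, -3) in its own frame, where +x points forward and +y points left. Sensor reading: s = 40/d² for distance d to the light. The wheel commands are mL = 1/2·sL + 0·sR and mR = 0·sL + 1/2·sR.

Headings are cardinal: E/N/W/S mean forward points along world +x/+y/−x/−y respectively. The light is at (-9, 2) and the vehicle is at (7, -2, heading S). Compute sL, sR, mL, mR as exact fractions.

4/41 20/109 2/41 10/109

left sensor world pos  = (10, -5); dL² = 410
right sensor world pos = (4, -5); dR² = 218
sL = 40/410 = 4/41
sR = 40/218 = 20/109
mL = 1/2·sL + 0·sR = 2/41
mR = 0·sL + 1/2·sR = 10/109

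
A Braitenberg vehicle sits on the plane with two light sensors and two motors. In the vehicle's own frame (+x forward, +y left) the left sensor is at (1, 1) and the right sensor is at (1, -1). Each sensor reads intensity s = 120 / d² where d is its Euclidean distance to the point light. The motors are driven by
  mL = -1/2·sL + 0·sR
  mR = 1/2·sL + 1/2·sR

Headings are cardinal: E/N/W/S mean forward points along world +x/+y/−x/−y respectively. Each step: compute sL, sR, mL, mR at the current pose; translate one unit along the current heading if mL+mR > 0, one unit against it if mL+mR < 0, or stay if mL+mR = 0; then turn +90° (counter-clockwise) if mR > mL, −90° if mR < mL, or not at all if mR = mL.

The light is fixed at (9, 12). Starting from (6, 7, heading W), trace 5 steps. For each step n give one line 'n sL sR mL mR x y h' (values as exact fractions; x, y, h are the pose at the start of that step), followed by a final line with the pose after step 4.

0 30/13 15/4 -15/13 315/104 6 7 W
1 8/3 120/61 -4/3 424/183 5 7 S
2 60/17 60/29 -30/17 1380/493 5 6 E
3 120/41 120/29 -60/41 4200/1189 6 6 N
4 30/13 15/4 -15/13 315/104 6 7 W
final 5 7 S

n=0: pose=(6,7,W); sL=30/13, sR=15/4; mL=-15/13, mR=315/104; mL+mR=15/8 → advance +1; mR−mL=435/104 → turn +1·90°
n=1: pose=(5,7,S); sL=8/3, sR=120/61; mL=-4/3, mR=424/183; mL+mR=60/61 → advance +1; mR−mL=668/183 → turn +1·90°
n=2: pose=(5,6,E); sL=60/17, sR=60/29; mL=-30/17, mR=1380/493; mL+mR=30/29 → advance +1; mR−mL=2250/493 → turn +1·90°
n=3: pose=(6,6,N); sL=120/41, sR=120/29; mL=-60/41, mR=4200/1189; mL+mR=60/29 → advance +1; mR−mL=5940/1189 → turn +1·90°
n=4: pose=(6,7,W); sL=30/13, sR=15/4; mL=-15/13, mR=315/104; mL+mR=15/8 → advance +1; mR−mL=435/104 → turn +1·90°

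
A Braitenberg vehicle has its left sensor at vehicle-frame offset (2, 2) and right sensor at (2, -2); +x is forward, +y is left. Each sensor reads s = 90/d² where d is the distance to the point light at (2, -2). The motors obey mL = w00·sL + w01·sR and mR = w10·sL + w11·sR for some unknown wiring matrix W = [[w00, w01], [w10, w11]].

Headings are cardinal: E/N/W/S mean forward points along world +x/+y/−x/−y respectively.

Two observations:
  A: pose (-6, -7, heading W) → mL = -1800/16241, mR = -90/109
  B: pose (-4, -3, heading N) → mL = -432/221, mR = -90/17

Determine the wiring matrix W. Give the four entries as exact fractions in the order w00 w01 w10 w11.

1/2 -1/2 0 -1

obs A: pose=(-6,-7,W) → sL=90/149, sR=90/109, mL=-1800/16241, mR=-90/109
obs B: pose=(-4,-3,N) → sL=18/13, sR=90/17, mL=-432/221, mR=-90/17
sensor matrix S = [[90/149, 90/109], [18/13, 90/17]]; det S = 7374240/3589261
solve [mL_A; mL_B] = S·[w00; w01] and [mR_A; mR_B] = S·[w10; w11]:
  w00 = 1/2, w01 = -1/2, w10 = 0, w11 = -1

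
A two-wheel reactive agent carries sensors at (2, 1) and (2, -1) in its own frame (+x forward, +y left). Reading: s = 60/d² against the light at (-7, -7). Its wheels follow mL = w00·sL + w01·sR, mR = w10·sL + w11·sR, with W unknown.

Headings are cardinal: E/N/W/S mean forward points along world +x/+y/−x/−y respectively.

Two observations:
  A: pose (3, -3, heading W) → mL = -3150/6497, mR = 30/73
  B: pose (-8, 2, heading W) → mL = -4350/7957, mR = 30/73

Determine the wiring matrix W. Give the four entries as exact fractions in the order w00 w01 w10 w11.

-1 1/2 1/2 0

obs A: pose=(3,-3,W) → sL=60/73, sR=60/89, mL=-3150/6497, mR=30/73
obs B: pose=(-8,2,W) → sL=60/73, sR=60/109, mL=-4350/7957, mR=30/73
sensor matrix S = [[60/73, 60/89], [60/73, 60/109]]; det S = -72000/708173
solve [mL_A; mL_B] = S·[w00; w01] and [mR_A; mR_B] = S·[w10; w11]:
  w00 = -1, w01 = 1/2, w10 = 1/2, w11 = 0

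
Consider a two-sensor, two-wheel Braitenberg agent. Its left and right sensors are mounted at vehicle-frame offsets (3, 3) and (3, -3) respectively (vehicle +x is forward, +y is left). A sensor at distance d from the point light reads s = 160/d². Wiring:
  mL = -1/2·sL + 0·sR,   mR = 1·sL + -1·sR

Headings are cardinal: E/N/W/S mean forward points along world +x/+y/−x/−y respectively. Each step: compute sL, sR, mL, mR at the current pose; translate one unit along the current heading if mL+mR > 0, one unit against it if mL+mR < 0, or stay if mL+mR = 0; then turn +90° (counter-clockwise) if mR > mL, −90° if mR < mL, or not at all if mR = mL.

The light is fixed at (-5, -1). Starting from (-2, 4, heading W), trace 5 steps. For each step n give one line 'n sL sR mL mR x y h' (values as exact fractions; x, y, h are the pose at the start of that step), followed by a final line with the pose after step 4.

0 40 5/2 -20 75/2 -2 4 W
1 160/29 32 -80/29 -768/29 -3 4 S
2 16 80/41 -8 576/41 -3 5 W
3 32/5 160/13 -16/5 -384/65 -4 5 S
4 8 20/13 -4 84/13 -4 6 W
final -5 6 S

n=0: pose=(-2,4,W); sL=40, sR=5/2; mL=-20, mR=75/2; mL+mR=35/2 → advance +1; mR−mL=115/2 → turn +1·90°
n=1: pose=(-3,4,S); sL=160/29, sR=32; mL=-80/29, mR=-768/29; mL+mR=-848/29 → advance -1; mR−mL=-688/29 → turn -1·90°
n=2: pose=(-3,5,W); sL=16, sR=80/41; mL=-8, mR=576/41; mL+mR=248/41 → advance +1; mR−mL=904/41 → turn +1·90°
n=3: pose=(-4,5,S); sL=32/5, sR=160/13; mL=-16/5, mR=-384/65; mL+mR=-592/65 → advance -1; mR−mL=-176/65 → turn -1·90°
n=4: pose=(-4,6,W); sL=8, sR=20/13; mL=-4, mR=84/13; mL+mR=32/13 → advance +1; mR−mL=136/13 → turn +1·90°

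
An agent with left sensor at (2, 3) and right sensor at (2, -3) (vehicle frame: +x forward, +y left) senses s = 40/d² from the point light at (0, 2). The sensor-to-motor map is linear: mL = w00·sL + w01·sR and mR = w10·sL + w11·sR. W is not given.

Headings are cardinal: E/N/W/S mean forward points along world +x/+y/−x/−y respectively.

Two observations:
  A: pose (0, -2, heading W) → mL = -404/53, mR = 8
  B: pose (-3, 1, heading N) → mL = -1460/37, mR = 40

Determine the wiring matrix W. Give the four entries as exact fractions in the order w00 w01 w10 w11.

obs A: pose=(0,-2,W) → sL=40/53, sR=8, mL=-404/53, mR=8
obs B: pose=(-3,1,N) → sL=40/37, sR=40, mL=-1460/37, mR=40
sensor matrix S = [[40/53, 8], [40/37, 40]]; det S = 42240/1961
solve [mL_A; mL_B] = S·[w00; w01] and [mR_A; mR_B] = S·[w10; w11]:
  w00 = 1/2, w01 = -1, w10 = 0, w11 = 1

1/2 -1 0 1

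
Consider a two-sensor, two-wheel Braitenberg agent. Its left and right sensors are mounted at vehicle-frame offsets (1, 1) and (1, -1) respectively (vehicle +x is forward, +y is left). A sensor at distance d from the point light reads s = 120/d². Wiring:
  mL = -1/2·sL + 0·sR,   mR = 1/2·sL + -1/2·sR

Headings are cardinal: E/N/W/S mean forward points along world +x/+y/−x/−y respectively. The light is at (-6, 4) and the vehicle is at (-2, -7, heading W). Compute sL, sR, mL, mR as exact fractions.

40/51 120/109 -20/51 -880/5559

left sensor world pos  = (-3, -8); dL² = 153
right sensor world pos = (-3, -6); dR² = 109
sL = 120/153 = 40/51
sR = 120/109 = 120/109
mL = -1/2·sL + 0·sR = -20/51
mR = 1/2·sL + -1/2·sR = -880/5559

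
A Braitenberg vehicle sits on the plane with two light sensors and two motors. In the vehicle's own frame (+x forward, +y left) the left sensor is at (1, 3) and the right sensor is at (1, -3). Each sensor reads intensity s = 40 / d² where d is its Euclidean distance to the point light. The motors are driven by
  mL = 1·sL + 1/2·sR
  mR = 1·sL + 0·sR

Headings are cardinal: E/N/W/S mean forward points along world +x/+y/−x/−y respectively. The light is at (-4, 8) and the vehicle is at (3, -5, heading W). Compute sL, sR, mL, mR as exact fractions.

left sensor world pos  = (2, -8); dL² = 292
right sensor world pos = (2, -2); dR² = 136
sL = 40/292 = 10/73
sR = 40/136 = 5/17
mL = 1·sL + 1/2·sR = 705/2482
mR = 1·sL + 0·sR = 10/73

10/73 5/17 705/2482 10/73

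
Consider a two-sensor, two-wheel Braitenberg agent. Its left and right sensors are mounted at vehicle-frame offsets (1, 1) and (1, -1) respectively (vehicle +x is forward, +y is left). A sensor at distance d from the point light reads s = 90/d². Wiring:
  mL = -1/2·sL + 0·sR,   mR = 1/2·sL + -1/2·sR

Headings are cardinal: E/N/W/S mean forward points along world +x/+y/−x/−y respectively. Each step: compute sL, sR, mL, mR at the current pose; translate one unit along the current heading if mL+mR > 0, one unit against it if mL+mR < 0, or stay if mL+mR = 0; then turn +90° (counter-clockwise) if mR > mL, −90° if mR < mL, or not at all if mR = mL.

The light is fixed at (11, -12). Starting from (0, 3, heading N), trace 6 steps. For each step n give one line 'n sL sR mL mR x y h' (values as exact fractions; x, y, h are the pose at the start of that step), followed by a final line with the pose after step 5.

0 9/40 45/178 -9/80 -99/7120 0 3 N
1 90/313 10/41 -45/313 280/12833 0 2 W
2 9/25 9/29 -9/50 18/725 1 2 S
3 90/337 90/277 -45/337 -2700/93349 1 3 E
4 9/40 45/178 -9/80 -99/7120 0 3 N
5 90/313 10/41 -45/313 280/12833 0 2 W
final 1 2 S

n=0: pose=(0,3,N); sL=9/40, sR=45/178; mL=-9/80, mR=-99/7120; mL+mR=-45/356 → advance -1; mR−mL=351/3560 → turn +1·90°
n=1: pose=(0,2,W); sL=90/313, sR=10/41; mL=-45/313, mR=280/12833; mL+mR=-5/41 → advance -1; mR−mL=2125/12833 → turn +1·90°
n=2: pose=(1,2,S); sL=9/25, sR=9/29; mL=-9/50, mR=18/725; mL+mR=-9/58 → advance -1; mR−mL=297/1450 → turn +1·90°
n=3: pose=(1,3,E); sL=90/337, sR=90/277; mL=-45/337, mR=-2700/93349; mL+mR=-45/277 → advance -1; mR−mL=9765/93349 → turn +1·90°
n=4: pose=(0,3,N); sL=9/40, sR=45/178; mL=-9/80, mR=-99/7120; mL+mR=-45/356 → advance -1; mR−mL=351/3560 → turn +1·90°
n=5: pose=(0,2,W); sL=90/313, sR=10/41; mL=-45/313, mR=280/12833; mL+mR=-5/41 → advance -1; mR−mL=2125/12833 → turn +1·90°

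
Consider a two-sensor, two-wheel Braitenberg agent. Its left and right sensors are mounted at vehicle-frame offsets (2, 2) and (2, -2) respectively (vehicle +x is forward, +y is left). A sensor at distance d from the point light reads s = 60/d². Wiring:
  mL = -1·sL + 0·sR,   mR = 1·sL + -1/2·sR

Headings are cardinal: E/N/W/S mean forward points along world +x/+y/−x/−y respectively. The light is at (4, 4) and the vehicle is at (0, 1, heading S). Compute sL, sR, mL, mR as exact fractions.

60/29 60/61 -60/29 2790/1769

left sensor world pos  = (2, -1); dL² = 29
right sensor world pos = (-2, -1); dR² = 61
sL = 60/29 = 60/29
sR = 60/61 = 60/61
mL = -1·sL + 0·sR = -60/29
mR = 1·sL + -1/2·sR = 2790/1769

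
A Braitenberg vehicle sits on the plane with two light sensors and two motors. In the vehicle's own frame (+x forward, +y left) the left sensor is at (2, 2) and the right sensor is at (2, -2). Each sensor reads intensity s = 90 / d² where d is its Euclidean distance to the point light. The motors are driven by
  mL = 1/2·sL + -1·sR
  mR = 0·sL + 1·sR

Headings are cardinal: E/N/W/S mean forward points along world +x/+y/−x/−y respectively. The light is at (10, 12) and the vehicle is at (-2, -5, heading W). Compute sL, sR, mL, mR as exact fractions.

left sensor world pos  = (-4, -7); dL² = 557
right sensor world pos = (-4, -3); dR² = 421
sL = 90/557 = 90/557
sR = 90/421 = 90/421
mL = 1/2·sL + -1·sR = -31185/234497
mR = 0·sL + 1·sR = 90/421

90/557 90/421 -31185/234497 90/421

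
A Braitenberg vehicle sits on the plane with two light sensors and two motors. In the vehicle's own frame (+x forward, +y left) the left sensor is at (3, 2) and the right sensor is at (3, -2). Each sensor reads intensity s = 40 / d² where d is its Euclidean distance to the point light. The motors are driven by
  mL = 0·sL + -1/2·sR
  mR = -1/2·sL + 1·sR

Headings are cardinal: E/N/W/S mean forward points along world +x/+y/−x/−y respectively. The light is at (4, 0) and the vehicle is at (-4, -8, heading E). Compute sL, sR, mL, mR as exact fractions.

40/61 8/25 -4/25 -12/1525

left sensor world pos  = (-1, -6); dL² = 61
right sensor world pos = (-1, -10); dR² = 125
sL = 40/61 = 40/61
sR = 40/125 = 8/25
mL = 0·sL + -1/2·sR = -4/25
mR = -1/2·sL + 1·sR = -12/1525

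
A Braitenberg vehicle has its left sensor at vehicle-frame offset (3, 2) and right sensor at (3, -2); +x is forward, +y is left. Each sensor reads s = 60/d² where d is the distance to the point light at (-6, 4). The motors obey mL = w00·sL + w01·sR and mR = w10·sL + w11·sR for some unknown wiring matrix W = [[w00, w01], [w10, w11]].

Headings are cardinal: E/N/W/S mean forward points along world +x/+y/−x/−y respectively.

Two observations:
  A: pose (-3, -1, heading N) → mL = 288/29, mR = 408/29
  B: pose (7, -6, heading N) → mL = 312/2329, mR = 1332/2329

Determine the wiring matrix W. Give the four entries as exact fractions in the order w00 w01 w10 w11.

obs A: pose=(-3,-1,N) → sL=12, sR=60/29, mL=288/29, mR=408/29
obs B: pose=(7,-6,N) → sL=6/17, sR=30/137, mL=312/2329, mR=1332/2329
sensor matrix S = [[12, 60/29], [6/17, 30/137]]; det S = 128160/67541
solve [mL_A; mL_B] = S·[w00; w01] and [mR_A; mR_B] = S·[w10; w11]:
  w00 = 1, w01 = -1, w10 = 1, w11 = 1

1 -1 1 1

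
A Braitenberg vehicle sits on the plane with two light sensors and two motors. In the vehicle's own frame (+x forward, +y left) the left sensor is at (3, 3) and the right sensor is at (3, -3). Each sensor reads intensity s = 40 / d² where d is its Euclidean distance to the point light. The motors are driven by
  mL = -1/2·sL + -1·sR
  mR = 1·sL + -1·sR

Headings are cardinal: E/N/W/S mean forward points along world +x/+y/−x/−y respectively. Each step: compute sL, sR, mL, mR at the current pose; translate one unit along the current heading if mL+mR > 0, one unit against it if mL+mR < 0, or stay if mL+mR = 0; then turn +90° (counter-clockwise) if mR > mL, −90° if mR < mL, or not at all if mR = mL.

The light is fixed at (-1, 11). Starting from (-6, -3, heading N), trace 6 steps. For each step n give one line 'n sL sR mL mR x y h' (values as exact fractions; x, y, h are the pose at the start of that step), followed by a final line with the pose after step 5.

n=0: pose=(-6,-3,N); sL=8/37, sR=8/25; mL=-396/925, mR=-96/925; mL+mR=-492/925 → advance -1; mR−mL=12/37 → turn +1·90°
n=1: pose=(-6,-4,W); sL=10/97, sR=5/26; mL=-615/2522, mR=-225/2522; mL+mR=-420/1261 → advance -1; mR−mL=15/97 → turn +1·90°
n=2: pose=(-5,-4,S); sL=8/65, sR=40/373; mL=-4092/24245, mR=384/24245; mL+mR=-3708/24245 → advance -1; mR−mL=12/65 → turn +1·90°
n=3: pose=(-5,-3,E); sL=20/61, sR=4/29; mL=-534/1769, mR=336/1769; mL+mR=-198/1769 → advance -1; mR−mL=30/61 → turn +1·90°
n=4: pose=(-6,-3,N); sL=8/37, sR=8/25; mL=-396/925, mR=-96/925; mL+mR=-492/925 → advance -1; mR−mL=12/37 → turn +1·90°
n=5: pose=(-6,-4,W); sL=10/97, sR=5/26; mL=-615/2522, mR=-225/2522; mL+mR=-420/1261 → advance -1; mR−mL=15/97 → turn +1·90°

0 8/37 8/25 -396/925 -96/925 -6 -3 N
1 10/97 5/26 -615/2522 -225/2522 -6 -4 W
2 8/65 40/373 -4092/24245 384/24245 -5 -4 S
3 20/61 4/29 -534/1769 336/1769 -5 -3 E
4 8/37 8/25 -396/925 -96/925 -6 -3 N
5 10/97 5/26 -615/2522 -225/2522 -6 -4 W
final -5 -4 S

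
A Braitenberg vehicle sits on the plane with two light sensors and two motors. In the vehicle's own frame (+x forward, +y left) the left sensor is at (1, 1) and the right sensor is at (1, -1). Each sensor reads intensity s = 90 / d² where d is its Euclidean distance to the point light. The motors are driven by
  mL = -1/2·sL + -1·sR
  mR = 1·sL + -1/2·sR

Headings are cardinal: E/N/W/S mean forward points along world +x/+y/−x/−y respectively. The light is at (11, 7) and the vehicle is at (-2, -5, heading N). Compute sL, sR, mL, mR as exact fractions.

90/317 18/53 -8091/16801 1917/16801

left sensor world pos  = (-3, -4); dL² = 317
right sensor world pos = (-1, -4); dR² = 265
sL = 90/317 = 90/317
sR = 90/265 = 18/53
mL = -1/2·sL + -1·sR = -8091/16801
mR = 1·sL + -1/2·sR = 1917/16801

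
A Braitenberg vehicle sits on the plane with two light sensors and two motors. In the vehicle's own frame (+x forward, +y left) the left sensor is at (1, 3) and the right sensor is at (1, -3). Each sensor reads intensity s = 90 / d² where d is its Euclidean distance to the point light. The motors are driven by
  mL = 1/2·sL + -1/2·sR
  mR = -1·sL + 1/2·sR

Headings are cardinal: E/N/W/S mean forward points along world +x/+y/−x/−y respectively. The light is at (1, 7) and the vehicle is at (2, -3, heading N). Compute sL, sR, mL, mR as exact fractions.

left sensor world pos  = (-1, -2); dL² = 85
right sensor world pos = (5, -2); dR² = 97
sL = 90/85 = 18/17
sR = 90/97 = 90/97
mL = 1/2·sL + -1/2·sR = 108/1649
mR = -1·sL + 1/2·sR = -981/1649

18/17 90/97 108/1649 -981/1649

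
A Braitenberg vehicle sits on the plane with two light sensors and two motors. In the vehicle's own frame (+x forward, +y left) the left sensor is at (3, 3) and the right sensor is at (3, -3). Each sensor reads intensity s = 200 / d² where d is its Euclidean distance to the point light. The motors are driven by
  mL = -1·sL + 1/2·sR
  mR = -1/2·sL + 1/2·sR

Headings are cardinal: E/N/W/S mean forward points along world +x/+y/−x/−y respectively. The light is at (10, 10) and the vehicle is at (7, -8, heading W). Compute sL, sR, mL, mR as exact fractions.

left sensor world pos  = (4, -11); dL² = 477
right sensor world pos = (4, -5); dR² = 261
sL = 200/477 = 200/477
sR = 200/261 = 200/261
mL = -1·sL + 1/2·sR = -500/13833
mR = -1/2·sL + 1/2·sR = 800/4611

200/477 200/261 -500/13833 800/4611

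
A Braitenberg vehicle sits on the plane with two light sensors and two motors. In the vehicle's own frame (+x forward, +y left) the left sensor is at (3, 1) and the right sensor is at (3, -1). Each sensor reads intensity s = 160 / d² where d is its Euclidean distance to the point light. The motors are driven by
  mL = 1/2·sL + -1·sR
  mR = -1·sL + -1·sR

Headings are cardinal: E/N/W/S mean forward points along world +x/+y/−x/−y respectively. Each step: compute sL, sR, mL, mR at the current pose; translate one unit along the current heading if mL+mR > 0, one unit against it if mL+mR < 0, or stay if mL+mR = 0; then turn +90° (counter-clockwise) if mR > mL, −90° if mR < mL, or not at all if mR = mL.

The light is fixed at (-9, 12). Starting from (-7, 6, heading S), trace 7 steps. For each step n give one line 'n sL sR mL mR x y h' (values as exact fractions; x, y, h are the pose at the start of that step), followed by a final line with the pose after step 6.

n=0: pose=(-7,6,S); sL=16/9, sR=80/41; mL=-392/369, mR=-1376/369; mL+mR=-1768/369 → advance -1; mR−mL=-8/3 → turn -1·90°
n=1: pose=(-7,7,W); sL=160/37, sR=160/17; mL=-4560/629, mR=-8640/629; mL+mR=-13200/629 → advance -1; mR−mL=-240/37 → turn -1·90°
n=2: pose=(-6,7,N); sL=20, sR=8; mL=2, mR=-28; mL+mR=-26 → advance -1; mR−mL=-30 → turn -1·90°
n=3: pose=(-6,6,E); sL=160/61, sR=32/17; mL=-592/1037, mR=-4672/1037; mL+mR=-5264/1037 → advance -1; mR−mL=-240/61 → turn -1·90°
n=4: pose=(-7,6,S); sL=16/9, sR=80/41; mL=-392/369, mR=-1376/369; mL+mR=-1768/369 → advance -1; mR−mL=-8/3 → turn -1·90°
n=5: pose=(-7,7,W); sL=160/37, sR=160/17; mL=-4560/629, mR=-8640/629; mL+mR=-13200/629 → advance -1; mR−mL=-240/37 → turn -1·90°
n=6: pose=(-6,7,N); sL=20, sR=8; mL=2, mR=-28; mL+mR=-26 → advance -1; mR−mL=-30 → turn -1·90°

0 16/9 80/41 -392/369 -1376/369 -7 6 S
1 160/37 160/17 -4560/629 -8640/629 -7 7 W
2 20 8 2 -28 -6 7 N
3 160/61 32/17 -592/1037 -4672/1037 -6 6 E
4 16/9 80/41 -392/369 -1376/369 -7 6 S
5 160/37 160/17 -4560/629 -8640/629 -7 7 W
6 20 8 2 -28 -6 7 N
final -6 6 E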